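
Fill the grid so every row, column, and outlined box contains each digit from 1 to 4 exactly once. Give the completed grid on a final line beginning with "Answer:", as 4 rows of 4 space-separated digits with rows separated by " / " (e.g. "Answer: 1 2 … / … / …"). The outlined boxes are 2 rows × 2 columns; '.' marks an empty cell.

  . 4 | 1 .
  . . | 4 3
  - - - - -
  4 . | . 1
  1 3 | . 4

Step 1. [r2c1∈{2}] nothing but 2 survives at r2c1, so r2c1=2.
Step 2. [r4c3∈{2}] r4c3 is down to just 2 ⇒ r4c3=2.
Step 3. [r2c2∈{1}] r2c2's peers cover all but 1, so r2c2=1.
Step 4. [r3c3∈{3}] r3c3 is down to just 3, so r3c3=3.
Step 5. [r1c4∈{2}] only 2 remains possible at r1c4, so r1c4=2.
Step 6. [r1c1∈{3}] only 3 remains possible at r1c1 ⇒ r1c1=3.
Step 7. [r3c2∈{2}] nothing but 2 survives at r3c2. So r3c2=2.

Answer: 3 4 1 2 / 2 1 4 3 / 4 2 3 1 / 1 3 2 4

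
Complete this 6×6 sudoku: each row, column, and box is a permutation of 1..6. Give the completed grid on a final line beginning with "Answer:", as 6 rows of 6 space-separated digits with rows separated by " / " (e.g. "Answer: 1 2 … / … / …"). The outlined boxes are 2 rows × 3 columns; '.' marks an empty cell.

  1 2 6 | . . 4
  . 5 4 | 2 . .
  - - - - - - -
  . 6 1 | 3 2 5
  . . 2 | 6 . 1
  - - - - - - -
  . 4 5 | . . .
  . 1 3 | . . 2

Step 1. [r1c5∈{3,5}] r1c5 is the only open cell in row 1 admitting 3. So r1c5=3.
Step 2. [r6c5∈{4,5,6}] 5 has one home in col 5: r6c5, so r6c5=5.
Step 3. [r4c1∈{3,4,5}] r4c1 is the only open cell in row 4 admitting 5. So r4c1=5.
Step 4. [r2c5∈{1,6}] row 2 places 1 nowhere but r2c5, so r2c5=1.
Step 5. [r5c5∈{6}] only 6 remains possible at r5c5, so r5c5=6.
Step 6. [r6c1∈{6}] r6c1 is down to just 6 ⇒ r6c1=6.
Step 7. [r5c6∈{3}] r5c6 has the single candidate 3, so r5c6=3.
Step 8. [r2c6∈{6}] nothing but 6 survives at r2c6 ⇒ r2c6=6.
Step 9. [r3c1∈{4}] r3c1's peers cover all but 4. So r3c1=4.
Step 10. [r6c4∈{4}] r6c4 is down to just 4, so r6c4=4.
Step 11. [r5c1∈{2}] nothing but 2 survives at r5c1 ⇒ r5c1=2.
Step 12. [r4c5∈{4}] nothing but 4 survives at r4c5, so r4c5=4.
Step 13. [r1c4∈{5}] r1c4's peers cover all but 5 ⇒ r1c4=5.
Step 14. [r5c4∈{1}] r5c4's peers cover all but 1. So r5c4=1.
Step 15. [r2c1∈{3}] r2c1's peers cover all but 3 ⇒ r2c1=3.
Step 16. [r4c2∈{3}] only 3 remains possible at r4c2, so r4c2=3.

Answer: 1 2 6 5 3 4 / 3 5 4 2 1 6 / 4 6 1 3 2 5 / 5 3 2 6 4 1 / 2 4 5 1 6 3 / 6 1 3 4 5 2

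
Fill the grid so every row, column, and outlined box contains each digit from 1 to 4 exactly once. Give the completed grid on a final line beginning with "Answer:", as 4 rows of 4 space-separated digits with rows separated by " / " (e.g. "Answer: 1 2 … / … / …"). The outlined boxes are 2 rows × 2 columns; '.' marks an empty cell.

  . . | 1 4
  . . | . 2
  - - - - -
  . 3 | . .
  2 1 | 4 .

Step 1. [r2c1∈{1,3,4}] 1 has one home in row 2: r2c1 ⇒ r2c1=1.
Step 2. [r4c4∈{3}] r4c4's peers cover all but 3, so r4c4=3.
Step 3. [r1c2∈{2}] r1c2 has the single candidate 2 ⇒ r1c2=2.
Step 4. [r3c3∈{2}] only 2 remains possible at r3c3. So r3c3=2.
Step 5. [r2c3∈{3}] only 3 remains possible at r2c3 ⇒ r2c3=3.
Step 6. [r3c4∈{1}] only 1 remains possible at r3c4 ⇒ r3c4=1.
Step 7. [r1c1∈{3}] only 3 remains possible at r1c1, so r1c1=3.
Step 8. [r3c1∈{4}] nothing but 4 survives at r3c1 ⇒ r3c1=4.
Step 9. [r2c2∈{4}] r2c2 is down to just 4, so r2c2=4.

Answer: 3 2 1 4 / 1 4 3 2 / 4 3 2 1 / 2 1 4 3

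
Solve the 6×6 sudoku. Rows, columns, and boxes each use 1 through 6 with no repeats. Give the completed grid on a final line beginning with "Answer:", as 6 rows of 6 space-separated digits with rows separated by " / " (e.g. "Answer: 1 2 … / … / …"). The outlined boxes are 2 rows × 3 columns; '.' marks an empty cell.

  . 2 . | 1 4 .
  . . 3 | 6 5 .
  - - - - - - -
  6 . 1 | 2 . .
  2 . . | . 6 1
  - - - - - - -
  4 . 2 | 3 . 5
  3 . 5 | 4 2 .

Step 1. [r2c2∈{1,4}] 4 has one home in row 2: r2c2, so r2c2=4.
Step 2. [r5c2∈{1,6}] 6 has one home in row 5: r5c2, so r5c2=6.
Step 3. [r3c5∈{3}] nothing but 3 survives at r3c5, so r3c5=3.
Step 4. [r3c2∈{5}] r3c2 is down to just 5. So r3c2=5.
Step 5. [r4c2∈{3}] nothing but 3 survives at r4c2 ⇒ r4c2=3.
Step 6. [r2c6∈{2}] nothing but 2 survives at r2c6, so r2c6=2.
Step 7. [r2c1∈{1}] r2c1 is down to just 1. So r2c1=1.
Step 8. [r4c4∈{5}] only 5 remains possible at r4c4 ⇒ r4c4=5.
Step 9. [r6c6∈{6}] only 6 remains possible at r6c6 ⇒ r6c6=6.
Step 10. [r3c6∈{4}] r3c6's peers cover all but 4. So r3c6=4.
Step 11. [r6c2∈{1}] only 1 remains possible at r6c2, so r6c2=1.
Step 12. [r1c6∈{3}] nothing but 3 survives at r1c6 ⇒ r1c6=3.
Step 13. [r5c5∈{1}] r5c5's peers cover all but 1, so r5c5=1.
Step 14. [r1c3∈{6}] r1c3 is down to just 6, so r1c3=6.
Step 15. [r4c3∈{4}] r4c3's peers cover all but 4 ⇒ r4c3=4.
Step 16. [r1c1∈{5}] nothing but 5 survives at r1c1 ⇒ r1c1=5.

Answer: 5 2 6 1 4 3 / 1 4 3 6 5 2 / 6 5 1 2 3 4 / 2 3 4 5 6 1 / 4 6 2 3 1 5 / 3 1 5 4 2 6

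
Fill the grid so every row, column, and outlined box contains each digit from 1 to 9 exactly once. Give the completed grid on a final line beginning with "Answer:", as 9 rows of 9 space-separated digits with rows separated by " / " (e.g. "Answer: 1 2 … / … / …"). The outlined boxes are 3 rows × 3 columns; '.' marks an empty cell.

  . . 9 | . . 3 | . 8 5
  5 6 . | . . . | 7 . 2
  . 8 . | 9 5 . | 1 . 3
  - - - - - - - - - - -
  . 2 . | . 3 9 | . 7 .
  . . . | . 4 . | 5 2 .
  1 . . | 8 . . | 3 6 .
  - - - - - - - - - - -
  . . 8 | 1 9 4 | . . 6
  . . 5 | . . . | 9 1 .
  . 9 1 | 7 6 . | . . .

Step 1. [r8c1∈{2,3,4,6,7}] in row 8, 6 fits only at r8c1. So r8c1=6.
Step 2. [r3c8∈{4}] r3c8 is down to just 4. So r3c8=4.
Step 3. [r9c6∈{2,5,8}] in box 8, 5 fits only at r9c6, so r9c6=5.
Step 4. [r3c6∈{2,6,7}] row 3 places 6 nowhere but r3c6 ⇒ r3c6=6.
Step 5. [r1c5∈{1,2,7}] in box 2, 7 fits only at r1c5 ⇒ r1c5=7.
Step 6. [r5c1∈{3,7,8,9}] col 1 places 9 nowhere but r5c1, so r5c1=9.
Step 7. [r5c9∈{1,8}] in row 5, 8 fits only at r5c9 ⇒ r5c9=8.
Step 8. [r9c9∈{4}] nothing but 4 survives at r9c9. So r9c9=4.
Step 9. [r8c2∈{3,4,7}] 4 has one home in row 8: r8c2. So r8c2=4.
Step 10. [r6c3∈{4,7}] in row 6, 4 fits only at r6c3. So r6c3=4.
Step 11. [r3c3∈{2,7}] in col 3, 2 fits only at r3c3, so r3c3=2.
Step 12. [r5c3∈{3,6,7}] across col 3, 7 lands solely at r5c3, so r5c3=7.
Step 13. [r7c2∈{3,7}] col 2 places 7 nowhere but r7c2. So r7c2=7.
Step 14. [r6c5∈{2}] r6c5 is down to just 2, so r6c5=2.
Step 15. [r9c8∈{3}] r9c8 is down to just 3 ⇒ r9c8=3.
Step 16. [r8c6∈{2,8}] across col 6, 2 lands solely at r8c6, so r8c6=2.
Step 17. [r2c6∈{1,8}] in col 6, 8 fits only at r2c6, so r2c6=8.
Step 18. [r7c7∈{2}] r7c7's peers cover all but 2. So r7c7=2.
Step 19. [r1c1∈{4}] r1c1 is down to just 4 ⇒ r1c1=4.
Step 20. [r4c3∈{6}] r4c3 has the single candidate 6. So r4c3=6.
Step 21. [r5c2∈{3}] nothing but 3 survives at r5c2. So r5c2=3.
Step 22. [r2c4∈{4}] nothing but 4 survives at r2c4, so r2c4=4.
Step 23. [r8c4∈{3}] nothing but 3 survives at r8c4, so r8c4=3.
Step 24. [r4c7∈{4}] r4c7 has the single candidate 4. So r4c7=4.
Step 25. [r6c9∈{9}] r6c9 has the single candidate 9. So r6c9=9.
Step 26. [r7c8∈{5}] nothing but 5 survives at r7c8. So r7c8=5.
Step 27. [r1c7∈{6}] nothing but 6 survives at r1c7 ⇒ r1c7=6.
Step 28. [r9c1∈{2}] r9c1's peers cover all but 2, so r9c1=2.
Step 29. [r7c1∈{3}] nothing but 3 survives at r7c1, so r7c1=3.
Step 30. [r4c9∈{1}] r4c9 is down to just 1. So r4c9=1.
Step 31. [r2c8∈{9}] r2c8 has the single candidate 9. So r2c8=9.
Step 32. [r3c1∈{7}] r3c1's peers cover all but 7, so r3c1=7.
Step 33. [r6c2∈{5}] nothing but 5 survives at r6c2, so r6c2=5.
Step 34. [r2c5∈{1}] r2c5's peers cover all but 1 ⇒ r2c5=1.
Step 35. [r4c1∈{8}] r4c1's peers cover all but 8. So r4c1=8.
Step 36. [r9c7∈{8}] r9c7 is down to just 8. So r9c7=8.
Step 37. [r5c4∈{6}] only 6 remains possible at r5c4, so r5c4=6.
Step 38. [r8c5∈{8}] only 8 remains possible at r8c5 ⇒ r8c5=8.
Step 39. [r2c3∈{3}] r2c3 is down to just 3 ⇒ r2c3=3.
Step 40. [r1c2∈{1}] r1c2's peers cover all but 1 ⇒ r1c2=1.
Step 41. [r6c6∈{7}] r6c6's peers cover all but 7 ⇒ r6c6=7.
Step 42. [r8c9∈{7}] r8c9 has the single candidate 7. So r8c9=7.
Step 43. [r5c6∈{1}] r5c6 is down to just 1. So r5c6=1.
Step 44. [r4c4∈{5}] r4c4 has the single candidate 5, so r4c4=5.
Step 45. [r1c4∈{2}] r1c4's peers cover all but 2 ⇒ r1c4=2.

Answer: 4 1 9 2 7 3 6 8 5 / 5 6 3 4 1 8 7 9 2 / 7 8 2 9 5 6 1 4 3 / 8 2 6 5 3 9 4 7 1 / 9 3 7 6 4 1 5 2 8 / 1 5 4 8 2 7 3 6 9 / 3 7 8 1 9 4 2 5 6 / 6 4 5 3 8 2 9 1 7 / 2 9 1 7 6 5 8 3 4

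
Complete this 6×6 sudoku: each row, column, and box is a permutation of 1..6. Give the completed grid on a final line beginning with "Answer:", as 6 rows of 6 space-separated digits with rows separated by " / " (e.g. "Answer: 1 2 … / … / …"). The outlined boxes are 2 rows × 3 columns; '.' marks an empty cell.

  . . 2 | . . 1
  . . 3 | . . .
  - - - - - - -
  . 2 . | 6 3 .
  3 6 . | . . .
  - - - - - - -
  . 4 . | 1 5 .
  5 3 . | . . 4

Step 1. [r6c4∈{2}] r6c4 is down to just 2 ⇒ r6c4=2.
Step 2. [r3c6∈{5}] r3c6's peers cover all but 5, so r3c6=5.
Step 3. [r4c4∈{4}] r4c4's peers cover all but 4. So r4c4=4.
Step 4. [r6c5∈{6}] r6c5 is down to just 6 ⇒ r6c5=6.
Step 5. [r1c1∈{4,6}] row 1 places 6 nowhere but r1c1, so r1c1=6.
Step 6. [r2c1∈{1,4}] 4 has one home in box 1: r2c1. So r2c1=4.
Step 7. [r6c3∈{1}] r6c3's peers cover all but 1, so r6c3=1.
Step 8. [r4c6∈{2}] r4c6 is down to just 2, so r4c6=2.
Step 9. [r2c4∈{5}] r2c4's peers cover all but 5 ⇒ r2c4=5.
Step 10. [r4c5∈{1}] r4c5's peers cover all but 1 ⇒ r4c5=1.
Step 11. [r5c3∈{6}] nothing but 6 survives at r5c3, so r5c3=6.
Step 12. [r2c2∈{1}] r2c2 is down to just 1, so r2c2=1.
Step 13. [r1c5∈{4}] only 4 remains possible at r1c5. So r1c5=4.
Step 14. [r2c5∈{2}] r2c5 is down to just 2 ⇒ r2c5=2.
Step 15. [r1c4∈{3}] r1c4 is down to just 3 ⇒ r1c4=3.
Step 16. [r3c1∈{1}] r3c1 has the single candidate 1. So r3c1=1.
Step 17. [r1c2∈{5}] only 5 remains possible at r1c2, so r1c2=5.
Step 18. [r2c6∈{6}] nothing but 6 survives at r2c6, so r2c6=6.
Step 19. [r5c6∈{3}] only 3 remains possible at r5c6. So r5c6=3.
Step 20. [r5c1∈{2}] r5c1's peers cover all but 2, so r5c1=2.
Step 21. [r3c3∈{4}] only 4 remains possible at r3c3 ⇒ r3c3=4.
Step 22. [r4c3∈{5}] r4c3 is down to just 5. So r4c3=5.

Answer: 6 5 2 3 4 1 / 4 1 3 5 2 6 / 1 2 4 6 3 5 / 3 6 5 4 1 2 / 2 4 6 1 5 3 / 5 3 1 2 6 4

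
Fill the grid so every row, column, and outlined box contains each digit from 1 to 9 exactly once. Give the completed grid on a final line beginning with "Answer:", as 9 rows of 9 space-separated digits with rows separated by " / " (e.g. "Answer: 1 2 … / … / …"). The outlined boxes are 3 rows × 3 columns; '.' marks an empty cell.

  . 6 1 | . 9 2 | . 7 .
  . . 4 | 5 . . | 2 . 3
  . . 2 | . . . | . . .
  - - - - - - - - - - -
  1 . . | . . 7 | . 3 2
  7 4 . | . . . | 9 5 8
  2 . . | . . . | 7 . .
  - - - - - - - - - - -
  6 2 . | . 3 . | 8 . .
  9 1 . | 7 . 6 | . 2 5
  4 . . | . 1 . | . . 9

Step 1. [r3c7∈{1,4,5,6}] r3c7 is the only open cell in col 7 admitting 1. So r3c7=1.
Step 2. [r2c1∈{8}] nothing but 8 survives at r2c1, so r2c1=8.
Step 3. [r1c4∈{3,4,8}] r1c4 is the only open cell in row 1 admitting 8. So r1c4=8.
Step 4. [r1c9∈{4}] r1c9 has the single candidate 4. So r1c9=4.
Step 5. [r3c9∈{6}] r3c9 has the single candidate 6 ⇒ r3c9=6.
Step 6. [r6c9∈{1}] r6c9's peers cover all but 1. So r6c9=1.
Step 7. [r2c5∈{6,7}] r2c5 is the only open cell in row 2 admitting 6 ⇒ r2c5=6.
Step 8. [r5c4∈{1,2,3,6}] r5c4 is the only open cell in col 4 admitting 1 ⇒ r5c4=1.
Step 9. [r5c6∈{3}] nothing but 3 survives at r5c6 ⇒ r5c6=3.
Step 10. [r3c6∈{4}] r3c6 has the single candidate 4. So r3c6=4.
Step 11. [r1c1∈{3,5}] 3 has one home in row 1: r1c1, so r1c1=3.
Step 12. [r2c2∈{7,9}] across row 2, 7 lands solely at r2c2, so r2c2=7.
Step 13. [r9c3∈{3,5,7,8}] r9c3 is the only open cell in row 9 admitting 7, so r9c3=7.
Step 14. [r3c2∈{5,9}] 9 has one home in box 1: r3c2, so r3c2=9.
Step 15. [r7c3∈{5}] nothing but 5 survives at r7c3, so r7c3=5.
Step 16. [r5c3∈{6}] r5c3 is down to just 6 ⇒ r5c3=6.
Step 17. [r9c8∈{6}] r9c8 is down to just 6 ⇒ r9c8=6.
Step 18. [r6c8∈{4}] r6c8 is down to just 4. So r6c8=4.
Step 19. [r7c4∈{4,9}] 4 has one home in row 7: r7c4. So r7c4=4.
Step 20. [r8c5∈{8}] only 8 remains possible at r8c5, so r8c5=8.
Step 21. [r6c6∈{5,8,9}] r6c6 is the only open cell in col 6 admitting 8, so r6c6=8.
Step 22. [r8c3∈{3}] r8c3's peers cover all but 3 ⇒ r8c3=3.
Step 23. [r4c3∈{8,9}] 8 has one home in col 3: r4c3, so r4c3=8.
Step 24. [r6c4∈{6,9}] across row 6, 6 lands solely at r6c4. So r6c4=6.
Step 25. [r6c5∈{5}] only 5 remains possible at r6c5, so r6c5=5.
Step 26. [r1c7∈{5}] nothing but 5 survives at r1c7 ⇒ r1c7=5.
Step 27. [r4c2∈{5}] nothing but 5 survives at r4c2, so r4c2=5.
Step 28. [r9c2∈{8}] r9c2 is down to just 8 ⇒ r9c2=8.
Step 29. [r3c5∈{7}] r3c5 is down to just 7, so r3c5=7.
Step 30. [r4c5∈{4}] r4c5's peers cover all but 4. So r4c5=4.
Step 31. [r9c4∈{2}] r9c4 has the single candidate 2, so r9c4=2.
Step 32. [r7c6∈{9}] only 9 remains possible at r7c6 ⇒ r7c6=9.
Step 33. [r7c9∈{7}] only 7 remains possible at r7c9 ⇒ r7c9=7.
Step 34. [r3c4∈{3}] r3c4 is down to just 3 ⇒ r3c4=3.
Step 35. [r6c2∈{3}] r6c2 has the single candidate 3, so r6c2=3.
Step 36. [r3c8∈{8}] r3c8 has the single candidate 8 ⇒ r3c8=8.
Step 37. [r2c6∈{1}] r2c6 is down to just 1. So r2c6=1.
Step 38. [r5c5∈{2}] r5c5's peers cover all but 2, so r5c5=2.
Step 39. [r7c8∈{1}] nothing but 1 survives at r7c8 ⇒ r7c8=1.
Step 40. [r6c3∈{9}] r6c3 is down to just 9, so r6c3=9.
Step 41. [r3c1∈{5}] r3c1 is down to just 5 ⇒ r3c1=5.
Step 42. [r4c7∈{6}] only 6 remains possible at r4c7 ⇒ r4c7=6.
Step 43. [r9c7∈{3}] nothing but 3 survives at r9c7, so r9c7=3.
Step 44. [r8c7∈{4}] r8c7 has the single candidate 4 ⇒ r8c7=4.
Step 45. [r9c6∈{5}] only 5 remains possible at r9c6. So r9c6=5.
Step 46. [r4c4∈{9}] only 9 remains possible at r4c4 ⇒ r4c4=9.
Step 47. [r2c8∈{9}] r2c8 has the single candidate 9. So r2c8=9.

Answer: 3 6 1 8 9 2 5 7 4 / 8 7 4 5 6 1 2 9 3 / 5 9 2 3 7 4 1 8 6 / 1 5 8 9 4 7 6 3 2 / 7 4 6 1 2 3 9 5 8 / 2 3 9 6 5 8 7 4 1 / 6 2 5 4 3 9 8 1 7 / 9 1 3 7 8 6 4 2 5 / 4 8 7 2 1 5 3 6 9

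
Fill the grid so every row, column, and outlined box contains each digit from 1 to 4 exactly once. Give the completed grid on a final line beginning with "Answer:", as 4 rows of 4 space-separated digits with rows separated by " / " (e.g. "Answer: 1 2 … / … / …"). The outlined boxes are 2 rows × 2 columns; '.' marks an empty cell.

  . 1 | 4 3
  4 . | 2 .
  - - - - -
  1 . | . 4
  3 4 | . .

Step 1. [r4c3∈{1}] r4c3 has the single candidate 1 ⇒ r4c3=1.
Step 2. [r1c1∈{2}] r1c1's peers cover all but 2. So r1c1=2.
Step 3. [r4c4∈{2}] nothing but 2 survives at r4c4. So r4c4=2.
Step 4. [r2c4∈{1}] r2c4 is down to just 1, so r2c4=1.
Step 5. [r3c3∈{3}] r3c3's peers cover all but 3 ⇒ r3c3=3.
Step 6. [r3c2∈{2}] nothing but 2 survives at r3c2. So r3c2=2.
Step 7. [r2c2∈{3}] r2c2's peers cover all but 3, so r2c2=3.

Answer: 2 1 4 3 / 4 3 2 1 / 1 2 3 4 / 3 4 1 2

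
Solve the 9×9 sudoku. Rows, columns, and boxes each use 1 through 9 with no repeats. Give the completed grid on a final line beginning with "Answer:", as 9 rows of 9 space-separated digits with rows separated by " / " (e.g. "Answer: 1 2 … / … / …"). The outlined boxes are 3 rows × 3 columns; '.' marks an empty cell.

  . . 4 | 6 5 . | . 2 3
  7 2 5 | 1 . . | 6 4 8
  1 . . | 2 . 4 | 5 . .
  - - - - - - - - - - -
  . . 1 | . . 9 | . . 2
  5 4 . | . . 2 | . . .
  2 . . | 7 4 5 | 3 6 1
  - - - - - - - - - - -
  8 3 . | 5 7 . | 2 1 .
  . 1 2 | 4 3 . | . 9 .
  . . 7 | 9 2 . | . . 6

Step 1. [r3c3∈{3,6,8,9}] r3c3 is the only open cell in row 3 admitting 3 ⇒ r3c3=3.
Step 2. [r3c8∈{7}] only 7 remains possible at r3c8, so r3c8=7.
Step 3. [r5c8∈{8}] r5c8 is down to just 8, so r5c8=8.
Step 4. [r3c9∈{9}] nothing but 9 survives at r3c9. So r3c9=9.
Step 5. [r4c2∈{6,7,8}] in col 2, 7 fits only at r4c2, so r4c2=7.
Step 6. [r3c5∈{8}] r3c5 has the single candidate 8 ⇒ r3c5=8.
Step 7. [r8c1∈{6}] r8c1's peers cover all but 6. So r8c1=6.
Step 8. [r5c3∈{6,9}] across col 3, 6 lands solely at r5c3. So r5c3=6.
Step 9. [r8c9∈{5,7}] r8c9 is the only open cell in row 8 admitting 5 ⇒ r8c9=5.
Step 10. [r8c6∈{8}] r8c6 has the single candidate 8 ⇒ r8c6=8.
Step 11. [r1c2∈{8,9}] in row 1, 8 fits only at r1c2. So r1c2=8.
Step 12. [r4c4∈{3,8}] across row 4, 8 lands solely at r4c4 ⇒ r4c4=8.
Step 13. [r7c3∈{9}] r7c3's peers cover all but 9, so r7c3=9.
Step 14. [r9c7∈{4,8}] in row 9, 8 fits only at r9c7 ⇒ r9c7=8.
Step 15. [r5c7∈{7,9}] across row 5, 9 lands solely at r5c7 ⇒ r5c7=9.
Step 16. [r1c7∈{1}] r1c7 has the single candidate 1. So r1c7=1.
Step 17. [r4c8∈{5}] nothing but 5 survives at r4c8, so r4c8=5.
Step 18. [r6c3∈{8}] only 8 remains possible at r6c3 ⇒ r6c3=8.
Step 19. [r2c6∈{3}] nothing but 3 survives at r2c6. So r2c6=3.
Step 20. [r4c7∈{4}] only 4 remains possible at r4c7. So r4c7=4.
Step 21. [r1c6∈{7}] r1c6's peers cover all but 7. So r1c6=7.
Step 22. [r6c2∈{9}] r6c2's peers cover all but 9. So r6c2=9.
Step 23. [r9c6∈{1}] only 1 remains possible at r9c6. So r9c6=1.
Step 24. [r8c7∈{7}] nothing but 7 survives at r8c7, so r8c7=7.
Step 25. [r9c8∈{3}] r9c8 is down to just 3. So r9c8=3.
Step 26. [r4c5∈{6}] r4c5's peers cover all but 6. So r4c5=6.
Step 27. [r5c9∈{7}] r5c9 is down to just 7 ⇒ r5c9=7.
Step 28. [r7c9∈{4}] only 4 remains possible at r7c9. So r7c9=4.
Step 29. [r5c5∈{1}] nothing but 1 survives at r5c5, so r5c5=1.
Step 30. [r9c2∈{5}] nothing but 5 survives at r9c2, so r9c2=5.
Step 31. [r5c4∈{3}] r5c4 has the single candidate 3, so r5c4=3.
Step 32. [r2c5∈{9}] r2c5 has the single candidate 9 ⇒ r2c5=9.
Step 33. [r7c6∈{6}] r7c6 has the single candidate 6. So r7c6=6.
Step 34. [r4c1∈{3}] r4c1 is down to just 3. So r4c1=3.
Step 35. [r3c2∈{6}] r3c2 is down to just 6, so r3c2=6.
Step 36. [r9c1∈{4}] r9c1 is down to just 4. So r9c1=4.
Step 37. [r1c1∈{9}] r1c1 has the single candidate 9 ⇒ r1c1=9.

Answer: 9 8 4 6 5 7 1 2 3 / 7 2 5 1 9 3 6 4 8 / 1 6 3 2 8 4 5 7 9 / 3 7 1 8 6 9 4 5 2 / 5 4 6 3 1 2 9 8 7 / 2 9 8 7 4 5 3 6 1 / 8 3 9 5 7 6 2 1 4 / 6 1 2 4 3 8 7 9 5 / 4 5 7 9 2 1 8 3 6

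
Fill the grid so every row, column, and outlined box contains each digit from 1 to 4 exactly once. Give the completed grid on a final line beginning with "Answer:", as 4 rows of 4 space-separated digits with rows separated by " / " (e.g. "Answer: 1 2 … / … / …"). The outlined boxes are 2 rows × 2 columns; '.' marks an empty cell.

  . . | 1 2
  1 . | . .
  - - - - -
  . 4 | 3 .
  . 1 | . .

Step 1. [r1c2∈{3}] nothing but 3 survives at r1c2, so r1c2=3.
Step 2. [r4c3∈{2,4}] across col 3, 2 lands solely at r4c3 ⇒ r4c3=2.
Step 3. [r2c4∈{3,4}] in row 2, 3 fits only at r2c4, so r2c4=3.
Step 4. [r3c1∈{2}] nothing but 2 survives at r3c1, so r3c1=2.
Step 5. [r2c3∈{4}] r2c3 has the single candidate 4 ⇒ r2c3=4.
Step 6. [r2c2∈{2}] r2c2's peers cover all but 2. So r2c2=2.
Step 7. [r4c1∈{3}] r4c1's peers cover all but 3 ⇒ r4c1=3.
Step 8. [r3c4∈{1}] nothing but 1 survives at r3c4 ⇒ r3c4=1.
Step 9. [r1c1∈{4}] r1c1's peers cover all but 4 ⇒ r1c1=4.
Step 10. [r4c4∈{4}] r4c4 is down to just 4 ⇒ r4c4=4.

Answer: 4 3 1 2 / 1 2 4 3 / 2 4 3 1 / 3 1 2 4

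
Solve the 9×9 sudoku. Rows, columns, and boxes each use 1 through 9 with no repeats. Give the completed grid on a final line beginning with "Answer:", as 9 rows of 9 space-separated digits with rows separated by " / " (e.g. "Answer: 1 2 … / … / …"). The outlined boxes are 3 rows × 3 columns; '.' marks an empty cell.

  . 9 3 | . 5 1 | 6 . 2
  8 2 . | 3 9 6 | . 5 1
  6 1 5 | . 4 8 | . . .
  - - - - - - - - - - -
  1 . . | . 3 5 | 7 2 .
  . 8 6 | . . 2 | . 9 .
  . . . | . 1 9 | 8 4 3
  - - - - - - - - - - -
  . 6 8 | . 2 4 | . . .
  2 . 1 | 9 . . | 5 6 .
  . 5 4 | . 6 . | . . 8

Step 1. [r1c4∈{7}] only 7 remains possible at r1c4 ⇒ r1c4=7.
Step 2. [r5c1∈{3,4,5,7}] in row 5, 3 fits only at r5c1. So r5c1=3.
Step 3. [r9c4∈{1}] r9c4 has the single candidate 1. So r9c4=1.
Step 4. [r6c2∈{7}] r6c2 has the single candidate 7 ⇒ r6c2=7.
Step 5. [r7c8∈{1,3,7}] 1 has one home in col 8: r7c8. So r7c8=1.
Step 6. [r7c7∈{3,9}] r7c7 is the only open cell in row 7 admitting 3, so r7c7=3.
Step 7. [r9c8∈{7}] only 7 remains possible at r9c8, so r9c8=7.
Step 8. [r7c9∈{9}] nothing but 9 survives at r7c9, so r7c9=9.
Step 9. [r8c6∈{3,7}] in col 6, 7 fits only at r8c6. So r8c6=7.
Step 10. [r4c4∈{4,6,8}] row 4 places 8 nowhere but r4c4, so r4c4=8.
Step 11. [r3c4∈{2}] r3c4 has the single candidate 2, so r3c4=2.
Step 12. [r1c1∈{4}] nothing but 4 survives at r1c1 ⇒ r1c1=4.
Step 13. [r2c7∈{4}] r2c7's peers cover all but 4 ⇒ r2c7=4.
Step 14. [r8c2∈{3}] r8c2's peers cover all but 3 ⇒ r8c2=3.
Step 15. [r8c9∈{4}] only 4 remains possible at r8c9, so r8c9=4.
Step 16. [r5c7∈{1}] r5c7 has the single candidate 1. So r5c7=1.
Step 17. [r4c2∈{4}] nothing but 4 survives at r4c2 ⇒ r4c2=4.
Step 18. [r8c5∈{8}] r8c5 is down to just 8 ⇒ r8c5=8.
Step 19. [r6c4∈{6}] r6c4 has the single candidate 6 ⇒ r6c4=6.
Step 20. [r5c5∈{7}] r5c5's peers cover all but 7, so r5c5=7.
Step 21. [r1c8∈{8}] only 8 remains possible at r1c8 ⇒ r1c8=8.
Step 22. [r3c8∈{3}] r3c8 is down to just 3, so r3c8=3.
Step 23. [r7c4∈{5}] only 5 remains possible at r7c4. So r7c4=5.
Step 24. [r2c3∈{7}] only 7 remains possible at r2c3, so r2c3=7.
Step 25. [r3c9∈{7}] nothing but 7 survives at r3c9. So r3c9=7.
Step 26. [r5c4∈{4}] r5c4 is down to just 4 ⇒ r5c4=4.
Step 27. [r9c6∈{3}] r9c6 has the single candidate 3. So r9c6=3.
Step 28. [r9c1∈{9}] r9c1 has the single candidate 9, so r9c1=9.
Step 29. [r6c1∈{5}] r6c1 has the single candidate 5 ⇒ r6c1=5.
Step 30. [r9c7∈{2}] r9c7 has the single candidate 2 ⇒ r9c7=2.
Step 31. [r6c3∈{2}] r6c3's peers cover all but 2. So r6c3=2.
Step 32. [r7c1∈{7}] r7c1 has the single candidate 7, so r7c1=7.
Step 33. [r3c7∈{9}] only 9 remains possible at r3c7, so r3c7=9.
Step 34. [r4c9∈{6}] r4c9 is down to just 6, so r4c9=6.
Step 35. [r5c9∈{5}] only 5 remains possible at r5c9. So r5c9=5.
Step 36. [r4c3∈{9}] nothing but 9 survives at r4c3. So r4c3=9.

Answer: 4 9 3 7 5 1 6 8 2 / 8 2 7 3 9 6 4 5 1 / 6 1 5 2 4 8 9 3 7 / 1 4 9 8 3 5 7 2 6 / 3 8 6 4 7 2 1 9 5 / 5 7 2 6 1 9 8 4 3 / 7 6 8 5 2 4 3 1 9 / 2 3 1 9 8 7 5 6 4 / 9 5 4 1 6 3 2 7 8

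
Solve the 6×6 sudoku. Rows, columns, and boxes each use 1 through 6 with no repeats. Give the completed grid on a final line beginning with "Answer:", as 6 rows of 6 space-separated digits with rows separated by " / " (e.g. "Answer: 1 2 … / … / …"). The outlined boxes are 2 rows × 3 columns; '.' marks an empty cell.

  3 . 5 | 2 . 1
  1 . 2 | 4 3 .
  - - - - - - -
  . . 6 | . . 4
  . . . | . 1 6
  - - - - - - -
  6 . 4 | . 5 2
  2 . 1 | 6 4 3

Step 1. [r3c1∈{5}] nothing but 5 survives at r3c1 ⇒ r3c1=5.
Step 2. [r4c2∈{2,3,4}] 2 has one home in row 4: r4c2, so r4c2=2.
Step 3. [r4c3∈{3}] r4c3 has the single candidate 3, so r4c3=3.
Step 4. [r1c2∈{4,6}] row 1 places 4 nowhere but r1c2, so r1c2=4.
Step 5. [r6c2∈{5}] r6c2's peers cover all but 5 ⇒ r6c2=5.
Step 6. [r5c4∈{1}] r5c4 has the single candidate 1. So r5c4=1.
Step 7. [r1c5∈{6}] r1c5 is down to just 6, so r1c5=6.
Step 8. [r4c4∈{5}] only 5 remains possible at r4c4. So r4c4=5.
Step 9. [r3c2∈{1}] only 1 remains possible at r3c2. So r3c2=1.
Step 10. [r2c2∈{6}] r2c2 has the single candidate 6, so r2c2=6.
Step 11. [r4c1∈{4}] r4c1's peers cover all but 4 ⇒ r4c1=4.
Step 12. [r3c4∈{3}] only 3 remains possible at r3c4, so r3c4=3.
Step 13. [r5c2∈{3}] r5c2 is down to just 3, so r5c2=3.
Step 14. [r2c6∈{5}] nothing but 5 survives at r2c6 ⇒ r2c6=5.
Step 15. [r3c5∈{2}] r3c5 has the single candidate 2. So r3c5=2.

Answer: 3 4 5 2 6 1 / 1 6 2 4 3 5 / 5 1 6 3 2 4 / 4 2 3 5 1 6 / 6 3 4 1 5 2 / 2 5 1 6 4 3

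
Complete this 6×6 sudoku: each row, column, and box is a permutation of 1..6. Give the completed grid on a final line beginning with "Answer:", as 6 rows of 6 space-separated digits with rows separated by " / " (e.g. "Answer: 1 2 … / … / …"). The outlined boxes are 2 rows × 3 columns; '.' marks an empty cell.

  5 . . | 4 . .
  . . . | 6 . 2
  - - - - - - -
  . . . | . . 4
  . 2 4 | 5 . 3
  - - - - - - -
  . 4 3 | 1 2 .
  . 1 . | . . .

Step 1. [r6c3∈{2,5,6}] across box 5, 5 lands solely at r6c3 ⇒ r6c3=5.
Step 2. [r2c3∈{1}] r2c3 is down to just 1 ⇒ r2c3=1.
Step 3. [r3c3∈{6}] nothing but 6 survives at r3c3, so r3c3=6.
Step 4. [r2c2∈{3}] r2c2 has the single candidate 3 ⇒ r2c2=3.
Step 5. [r3c5∈{1}] r3c5's peers cover all but 1, so r3c5=1.
Step 6. [r6c6∈{6}] r6c6's peers cover all but 6 ⇒ r6c6=6.
Step 7. [r1c5∈{3}] r1c5 is down to just 3. So r1c5=3.
Step 8. [r6c5∈{4}] only 4 remains possible at r6c5, so r6c5=4.
Step 9. [r3c2∈{5}] r3c2 has the single candidate 5, so r3c2=5.
Step 10. [r6c4∈{3}] r6c4 is down to just 3, so r6c4=3.
Step 11. [r1c2∈{6}] r1c2 has the single candidate 6. So r1c2=6.
Step 12. [r4c5∈{6}] only 6 remains possible at r4c5. So r4c5=6.
Step 13. [r5c1∈{6}] nothing but 6 survives at r5c1. So r5c1=6.
Step 14. [r3c1∈{3}] r3c1 is down to just 3. So r3c1=3.
Step 15. [r2c1∈{4}] nothing but 4 survives at r2c1 ⇒ r2c1=4.
Step 16. [r5c6∈{5}] r5c6's peers cover all but 5, so r5c6=5.
Step 17. [r1c3∈{2}] r1c3 has the single candidate 2, so r1c3=2.
Step 18. [r4c1∈{1}] r4c1 has the single candidate 1, so r4c1=1.
Step 19. [r1c6∈{1}] r1c6 has the single candidate 1, so r1c6=1.
Step 20. [r3c4∈{2}] nothing but 2 survives at r3c4. So r3c4=2.
Step 21. [r2c5∈{5}] r2c5 has the single candidate 5, so r2c5=5.
Step 22. [r6c1∈{2}] nothing but 2 survives at r6c1. So r6c1=2.

Answer: 5 6 2 4 3 1 / 4 3 1 6 5 2 / 3 5 6 2 1 4 / 1 2 4 5 6 3 / 6 4 3 1 2 5 / 2 1 5 3 4 6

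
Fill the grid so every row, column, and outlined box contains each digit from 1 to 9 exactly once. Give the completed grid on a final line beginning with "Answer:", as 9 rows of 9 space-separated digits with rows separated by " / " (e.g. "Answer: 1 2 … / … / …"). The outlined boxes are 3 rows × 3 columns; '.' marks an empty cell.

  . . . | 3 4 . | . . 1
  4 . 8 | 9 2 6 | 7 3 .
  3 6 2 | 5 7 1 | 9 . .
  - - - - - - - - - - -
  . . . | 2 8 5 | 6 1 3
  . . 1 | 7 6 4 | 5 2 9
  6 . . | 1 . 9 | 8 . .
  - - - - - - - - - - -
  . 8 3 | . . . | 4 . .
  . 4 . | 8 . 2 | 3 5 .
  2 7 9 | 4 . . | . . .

Step 1. [r8c9∈{6,7}] 7 has one home in row 8: r8c9. So r8c9=7.
Step 2. [r7c1∈{1,5}] r7c1 is the only open cell in box 7 admitting 5 ⇒ r7c1=5.
Step 3. [r7c5∈{1,9}] row 7 places 1 nowhere but r7c5. So r7c5=1.
Step 4. [r1c8∈{6,8}] in row 1, 6 fits only at r1c8, so r1c8=6.
Step 5. [r6c9∈{4}] r6c9 has the single candidate 4. So r6c9=4.
Step 6. [r3c9∈{8}] r3c9 is down to just 8 ⇒ r3c9=8.
Step 7. [r6c2∈{2,3,5}] r6c2 is the only open cell in row 6 admitting 2 ⇒ r6c2=2.
Step 8. [r4c2∈{9}] only 9 remains possible at r4c2. So r4c2=9.
Step 9. [r4c1∈{7}] only 7 remains possible at r4c1. So r4c1=7.
Step 10. [r1c2∈{5}] r1c2's peers cover all but 5 ⇒ r1c2=5.
Step 11. [r6c5∈{3}] nothing but 3 survives at r6c5. So r6c5=3.
Step 12. [r7c9∈{2,6}] across row 7, 2 lands solely at r7c9 ⇒ r7c9=2.
Step 13. [r1c3∈{7}] nothing but 7 survives at r1c3, so r1c3=7.
Step 14. [r9c7∈{1}] only 1 remains possible at r9c7. So r9c7=1.
Step 15. [r9c5∈{5}] r9c5 is down to just 5, so r9c5=5.
Step 16. [r9c8∈{8}] only 8 remains possible at r9c8. So r9c8=8.
Step 17. [r8c3∈{6}] r8c3's peers cover all but 6, so r8c3=6.
Step 18. [r2c2∈{1}] r2c2's peers cover all but 1, so r2c2=1.
Step 19. [r7c6∈{7}] r7c6 has the single candidate 7 ⇒ r7c6=7.
Step 20. [r7c8∈{9}] r7c8 has the single candidate 9, so r7c8=9.
Step 21. [r3c8∈{4}] r3c8 has the single candidate 4. So r3c8=4.
Step 22. [r9c9∈{6}] r9c9's peers cover all but 6 ⇒ r9c9=6.
Step 23. [r1c1∈{9}] only 9 remains possible at r1c1 ⇒ r1c1=9.
Step 24. [r5c1∈{8}] r5c1 is down to just 8. So r5c1=8.
Step 25. [r8c5∈{9}] r8c5 has the single candidate 9 ⇒ r8c5=9.
Step 26. [r9c6∈{3}] r9c6 is down to just 3, so r9c6=3.
Step 27. [r6c8∈{7}] only 7 remains possible at r6c8 ⇒ r6c8=7.
Step 28. [r7c4∈{6}] r7c4 has the single candidate 6, so r7c4=6.
Step 29. [r5c2∈{3}] r5c2 is down to just 3 ⇒ r5c2=3.
Step 30. [r8c1∈{1}] r8c1 has the single candidate 1 ⇒ r8c1=1.
Step 31. [r1c6∈{8}] r1c6's peers cover all but 8. So r1c6=8.
Step 32. [r4c3∈{4}] r4c3 is down to just 4, so r4c3=4.
Step 33. [r6c3∈{5}] nothing but 5 survives at r6c3 ⇒ r6c3=5.
Step 34. [r1c7∈{2}] r1c7 has the single candidate 2 ⇒ r1c7=2.
Step 35. [r2c9∈{5}] nothing but 5 survives at r2c9 ⇒ r2c9=5.

Answer: 9 5 7 3 4 8 2 6 1 / 4 1 8 9 2 6 7 3 5 / 3 6 2 5 7 1 9 4 8 / 7 9 4 2 8 5 6 1 3 / 8 3 1 7 6 4 5 2 9 / 6 2 5 1 3 9 8 7 4 / 5 8 3 6 1 7 4 9 2 / 1 4 6 8 9 2 3 5 7 / 2 7 9 4 5 3 1 8 6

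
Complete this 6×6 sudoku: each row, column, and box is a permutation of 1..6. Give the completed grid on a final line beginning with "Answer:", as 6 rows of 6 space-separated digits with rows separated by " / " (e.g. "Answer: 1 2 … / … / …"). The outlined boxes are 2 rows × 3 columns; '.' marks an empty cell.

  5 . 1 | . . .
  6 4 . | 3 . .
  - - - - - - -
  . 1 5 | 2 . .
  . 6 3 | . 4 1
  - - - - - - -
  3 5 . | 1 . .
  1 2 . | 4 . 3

Step 1. [r3c6∈{6}] nothing but 6 survives at r3c6 ⇒ r3c6=6.
Step 2. [r5c6∈{2}] only 2 remains possible at r5c6. So r5c6=2.
Step 3. [r5c5∈{6}] r5c5's peers cover all but 6. So r5c5=6.
Step 4. [r2c5∈{1,2,5}] across row 2, 1 lands solely at r2c5. So r2c5=1.
Step 5. [r3c5∈{3}] r3c5 is down to just 3. So r3c5=3.
Step 6. [r2c3∈{2}] nothing but 2 survives at r2c3. So r2c3=2.
Step 7. [r4c1∈{2}] nothing but 2 survives at r4c1. So r4c1=2.
Step 8. [r1c6∈{4}] r1c6's peers cover all but 4, so r1c6=4.
Step 9. [r1c2∈{3}] only 3 remains possible at r1c2. So r1c2=3.
Step 10. [r3c1∈{4}] r3c1 has the single candidate 4. So r3c1=4.
Step 11. [r5c3∈{4}] r5c3's peers cover all but 4. So r5c3=4.
Step 12. [r4c4∈{5}] r4c4 has the single candidate 5. So r4c4=5.
Step 13. [r1c4∈{6}] r1c4 has the single candidate 6, so r1c4=6.
Step 14. [r1c5∈{2}] r1c5 has the single candidate 2. So r1c5=2.
Step 15. [r2c6∈{5}] r2c6 is down to just 5 ⇒ r2c6=5.
Step 16. [r6c5∈{5}] r6c5's peers cover all but 5 ⇒ r6c5=5.
Step 17. [r6c3∈{6}] only 6 remains possible at r6c3. So r6c3=6.

Answer: 5 3 1 6 2 4 / 6 4 2 3 1 5 / 4 1 5 2 3 6 / 2 6 3 5 4 1 / 3 5 4 1 6 2 / 1 2 6 4 5 3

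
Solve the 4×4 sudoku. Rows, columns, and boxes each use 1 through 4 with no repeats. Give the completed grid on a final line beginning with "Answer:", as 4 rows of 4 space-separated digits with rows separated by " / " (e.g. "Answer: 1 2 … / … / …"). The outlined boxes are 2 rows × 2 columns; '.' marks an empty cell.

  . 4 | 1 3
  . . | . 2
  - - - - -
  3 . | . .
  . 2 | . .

Step 1. [r3c2∈{1}] r3c2's peers cover all but 1. So r3c2=1.
Step 2. [r3c4∈{4}] nothing but 4 survives at r3c4 ⇒ r3c4=4.
Step 3. [r4c3∈{3}] r4c3 has the single candidate 3 ⇒ r4c3=3.
Step 4. [r3c3∈{2}] r3c3's peers cover all but 2. So r3c3=2.
Step 5. [r2c1∈{1}] nothing but 1 survives at r2c1 ⇒ r2c1=1.
Step 6. [r4c4∈{1}] nothing but 1 survives at r4c4, so r4c4=1.
Step 7. [r4c1∈{4}] r4c1 has the single candidate 4 ⇒ r4c1=4.
Step 8. [r2c3∈{4}] r2c3's peers cover all but 4, so r2c3=4.
Step 9. [r2c2∈{3}] r2c2's peers cover all but 3. So r2c2=3.
Step 10. [r1c1∈{2}] r1c1's peers cover all but 2 ⇒ r1c1=2.

Answer: 2 4 1 3 / 1 3 4 2 / 3 1 2 4 / 4 2 3 1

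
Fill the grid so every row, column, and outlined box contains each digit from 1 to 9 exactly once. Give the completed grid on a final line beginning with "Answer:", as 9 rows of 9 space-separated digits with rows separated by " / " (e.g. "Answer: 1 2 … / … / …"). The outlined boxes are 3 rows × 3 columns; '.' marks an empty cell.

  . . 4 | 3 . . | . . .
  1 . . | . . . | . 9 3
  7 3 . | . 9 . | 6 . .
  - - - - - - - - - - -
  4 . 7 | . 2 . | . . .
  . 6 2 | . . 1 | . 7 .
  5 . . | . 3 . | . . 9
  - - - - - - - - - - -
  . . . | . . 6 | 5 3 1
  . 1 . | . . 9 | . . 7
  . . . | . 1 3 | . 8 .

Step 1. [r6c2∈{8}] r6c2 is down to just 8. So r6c2=8.
Step 2. [r4c2∈{9}] r4c2 has the single candidate 9, so r4c2=9.
Step 3. [r3c4∈{1,2,4,5,8}] 1 has one home in col 4: r3c4 ⇒ r3c4=1.
Step 4. [r1c1∈{2,6,8,9}] 9 has one home in row 1: r1c1. So r1c1=9.
Step 5. [r2c3∈{5,6,8}] in box 1, 6 fits only at r2c3 ⇒ r2c3=6.
Step 6. [r3c3∈{5,8}] box 1 places 8 nowhere but r3c3. So r3c3=8.
Step 7. [r5c4∈{4,5,8,9}] across row 5, 9 lands solely at r5c4, so r5c4=9.
Step 8. [r4c7∈{1,3,8}] row 4 places 3 nowhere but r4c7, so r4c7=3.
Step 9. [r4c8∈{1,5,6}] across row 4, 1 lands solely at r4c8, so r4c8=1.
Step 10. [r9c7∈{2,4,9}] 9 has one home in col 7: r9c7 ⇒ r9c7=9.
Step 11. [r1c7∈{1,2,7,8}] across row 1, 1 lands solely at r1c7, so r1c7=1.
Step 12. [r2c7∈{2,4,7,8}] 7 has one home in col 7: r2c7, so r2c7=7.
Step 13. [r1c9∈{2,5,8}] box 3 places 8 nowhere but r1c9 ⇒ r1c9=8.
Step 14. [r9c3∈{5}] r9c3's peers cover all but 5. So r9c3=5.
Step 15. [r1c5∈{5,6,7}] in row 1, 6 fits only at r1c5, so r1c5=6.
Step 16. [r7c5∈{4,7,8}] in col 5, 7 fits only at r7c5 ⇒ r7c5=7.
Step 17. [r1c6∈{2,5,7}] r1c6 is the only open cell in row 1 admitting 7. So r1c6=7.
Step 18. [r6c6∈{4}] r6c6 is down to just 4, so r6c6=4.
Step 19. [r6c7∈{2}] only 2 remains possible at r6c7. So r6c7=2.
Step 20. [r8c7∈{4}] only 4 remains possible at r8c7, so r8c7=4.
Step 21. [r2c5∈{4,5,8}] col 5 places 4 nowhere but r2c5, so r2c5=4.
Step 22. [r3c8∈{2,4,5}] 4 has one home in col 8: r3c8 ⇒ r3c8=4.
Step 23. [r6c8∈{6}] nothing but 6 survives at r6c8. So r6c8=6.
Step 24. [r4c9∈{5}] r4c9 has the single candidate 5 ⇒ r4c9=5.
Step 25. [r8c8∈{2}] only 2 remains possible at r8c8. So r8c8=2.
Step 26. [r1c2∈{2,5}] r1c2 is the only open cell in row 1 admitting 2, so r1c2=2.
Step 27. [r8c1∈{3,6,8}] row 8 places 6 nowhere but r8c1, so r8c1=6.
Step 28. [r4c6∈{8}] nothing but 8 survives at r4c6 ⇒ r4c6=8.
Step 29. [r2c4∈{2,5,8}] across row 2, 8 lands solely at r2c4 ⇒ r2c4=8.
Step 30. [r7c2∈{4}] only 4 remains possible at r7c2. So r7c2=4.
Step 31. [r7c4∈{2}] nothing but 2 survives at r7c4, so r7c4=2.
Step 32. [r2c6∈{2,5}] row 2 places 2 nowhere but r2c6, so r2c6=2.
Step 33. [r8c4∈{5}] r8c4's peers cover all but 5 ⇒ r8c4=5.
Step 34. [r5c9∈{4}] r5c9 has the single candidate 4 ⇒ r5c9=4.
Step 35. [r3c6∈{5}] r3c6's peers cover all but 5. So r3c6=5.
Step 36. [r8c5∈{8}] only 8 remains possible at r8c5 ⇒ r8c5=8.
Step 37. [r9c2∈{7}] nothing but 7 survives at r9c2. So r9c2=7.
Step 38. [r8c3∈{3}] r8c3's peers cover all but 3 ⇒ r8c3=3.
Step 39. [r7c1∈{8}] only 8 remains possible at r7c1, so r7c1=8.
Step 40. [r2c2∈{5}] only 5 remains possible at r2c2 ⇒ r2c2=5.
Step 41. [r9c1∈{2}] r9c1 is down to just 2 ⇒ r9c1=2.
Step 42. [r5c5∈{5}] r5c5's peers cover all but 5. So r5c5=5.
Step 43. [r5c1∈{3}] r5c1 has the single candidate 3 ⇒ r5c1=3.
Step 44. [r9c4∈{4}] nothing but 4 survives at r9c4, so r9c4=4.
Step 45. [r1c8∈{5}] r1c8 is down to just 5, so r1c8=5.
Step 46. [r5c7∈{8}] r5c7 is down to just 8 ⇒ r5c7=8.
Step 47. [r9c9∈{6}] r9c9 is down to just 6, so r9c9=6.
Step 48. [r3c9∈{2}] r3c9's peers cover all but 2 ⇒ r3c9=2.
Step 49. [r6c4∈{7}] nothing but 7 survives at r6c4, so r6c4=7.
Step 50. [r6c3∈{1}] r6c3's peers cover all but 1 ⇒ r6c3=1.
Step 51. [r7c3∈{9}] r7c3's peers cover all but 9 ⇒ r7c3=9.
Step 52. [r4c4∈{6}] r4c4's peers cover all but 6, so r4c4=6.

Answer: 9 2 4 3 6 7 1 5 8 / 1 5 6 8 4 2 7 9 3 / 7 3 8 1 9 5 6 4 2 / 4 9 7 6 2 8 3 1 5 / 3 6 2 9 5 1 8 7 4 / 5 8 1 7 3 4 2 6 9 / 8 4 9 2 7 6 5 3 1 / 6 1 3 5 8 9 4 2 7 / 2 7 5 4 1 3 9 8 6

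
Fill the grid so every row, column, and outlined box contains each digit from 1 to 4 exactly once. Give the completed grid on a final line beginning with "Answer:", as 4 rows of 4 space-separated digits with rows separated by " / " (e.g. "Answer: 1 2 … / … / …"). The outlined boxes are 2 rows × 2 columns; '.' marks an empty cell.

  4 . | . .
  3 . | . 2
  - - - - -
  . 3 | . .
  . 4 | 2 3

Step 1. [r1c4∈{1}] r1c4 is down to just 1 ⇒ r1c4=1.
Step 2. [r3c3∈{1,4}] 1 has one home in col 3: r3c3 ⇒ r3c3=1.
Step 3. [r3c1∈{2}] r3c1 has the single candidate 2, so r3c1=2.
Step 4. [r1c2∈{2}] r1c2 is down to just 2 ⇒ r1c2=2.
Step 5. [r1c3∈{3}] r1c3 has the single candidate 3. So r1c3=3.
Step 6. [r2c3∈{4}] only 4 remains possible at r2c3, so r2c3=4.
Step 7. [r4c1∈{1}] r4c1's peers cover all but 1, so r4c1=1.
Step 8. [r2c2∈{1}] r2c2 has the single candidate 1 ⇒ r2c2=1.
Step 9. [r3c4∈{4}] nothing but 4 survives at r3c4, so r3c4=4.

Answer: 4 2 3 1 / 3 1 4 2 / 2 3 1 4 / 1 4 2 3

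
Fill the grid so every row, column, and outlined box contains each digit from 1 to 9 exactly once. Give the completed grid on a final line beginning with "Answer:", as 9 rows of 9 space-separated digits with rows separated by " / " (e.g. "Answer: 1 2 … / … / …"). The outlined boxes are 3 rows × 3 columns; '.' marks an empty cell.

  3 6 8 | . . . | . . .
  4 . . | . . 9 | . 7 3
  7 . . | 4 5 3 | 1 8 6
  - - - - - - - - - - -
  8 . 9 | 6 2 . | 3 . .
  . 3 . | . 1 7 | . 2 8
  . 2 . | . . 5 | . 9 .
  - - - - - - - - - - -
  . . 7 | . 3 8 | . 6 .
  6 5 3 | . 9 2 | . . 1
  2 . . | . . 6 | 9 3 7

Step 1. [r6c9∈{4}] nothing but 4 survives at r6c9. So r6c9=4.
Step 2. [r2c2∈{1}] r2c2's peers cover all but 1 ⇒ r2c2=1.
Step 3. [r5c3∈{4,5,6}] r5c3 is the only open cell in row 5 admitting 4, so r5c3=4.
Step 4. [r4c9∈{5}] nothing but 5 survives at r4c9. So r4c9=5.
Step 5. [r7c7∈{2,4,5}] box 9 places 5 nowhere but r7c7. So r7c7=5.
Step 6. [r2c7∈{2}] r2c7's peers cover all but 2 ⇒ r2c7=2.
Step 7. [r9c3∈{1}] only 1 remains possible at r9c3 ⇒ r9c3=1.
Step 8. [r6c5∈{8}] only 8 remains possible at r6c5. So r6c5=8.
Step 9. [r8c8∈{4}] nothing but 4 survives at r8c8 ⇒ r8c8=4.
Step 10. [r1c4∈{1,2,7}] in row 1, 2 fits only at r1c4 ⇒ r1c4=2.
Step 11. [r7c2∈{4,9}] in row 7, 4 fits only at r7c2, so r7c2=4.
Step 12. [r6c3∈{6}] r6c3's peers cover all but 6. So r6c3=6.
Step 13. [r2c3∈{5}] r2c3 has the single candidate 5. So r2c3=5.
Step 14. [r3c3∈{2}] r3c3's peers cover all but 2 ⇒ r3c3=2.
Step 15. [r9c4∈{5}] r9c4 is down to just 5, so r9c4=5.
Step 16. [r5c1∈{5}] r5c1's peers cover all but 5, so r5c1=5.
Step 17. [r1c8∈{5}] r1c8 is down to just 5, so r1c8=5.
Step 18. [r5c4∈{9}] r5c4 is down to just 9. So r5c4=9.
Step 19. [r9c2∈{8}] r9c2's peers cover all but 8, so r9c2=8.
Step 20. [r8c4∈{7}] nothing but 7 survives at r8c4. So r8c4=7.
Step 21. [r3c2∈{9}] r3c2 is down to just 9, so r3c2=9.
Step 22. [r4c2∈{7}] nothing but 7 survives at r4c2, so r4c2=7.
Step 23. [r1c7∈{4}] r1c7 is down to just 4, so r1c7=4.
Step 24. [r7c9∈{2}] nothing but 2 survives at r7c9, so r7c9=2.
Step 25. [r1c5∈{7}] nothing but 7 survives at r1c5, so r1c5=7.
Step 26. [r7c1∈{9}] only 9 remains possible at r7c1, so r7c1=9.
Step 27. [r1c6∈{1}] r1c6 is down to just 1 ⇒ r1c6=1.
Step 28. [r2c5∈{6}] r2c5's peers cover all but 6 ⇒ r2c5=6.
Step 29. [r6c7∈{7}] r6c7 has the single candidate 7. So r6c7=7.
Step 30. [r7c4∈{1}] r7c4 has the single candidate 1, so r7c4=1.
Step 31. [r9c5∈{4}] nothing but 4 survives at r9c5, so r9c5=4.
Step 32. [r2c4∈{8}] r2c4's peers cover all but 8 ⇒ r2c4=8.
Step 33. [r1c9∈{9}] only 9 remains possible at r1c9 ⇒ r1c9=9.
Step 34. [r4c8∈{1}] r4c8's peers cover all but 1 ⇒ r4c8=1.
Step 35. [r6c1∈{1}] r6c1's peers cover all but 1 ⇒ r6c1=1.
Step 36. [r8c7∈{8}] r8c7's peers cover all but 8, so r8c7=8.
Step 37. [r4c6∈{4}] r4c6 is down to just 4. So r4c6=4.
Step 38. [r5c7∈{6}] only 6 remains possible at r5c7. So r5c7=6.
Step 39. [r6c4∈{3}] r6c4 has the single candidate 3. So r6c4=3.

Answer: 3 6 8 2 7 1 4 5 9 / 4 1 5 8 6 9 2 7 3 / 7 9 2 4 5 3 1 8 6 / 8 7 9 6 2 4 3 1 5 / 5 3 4 9 1 7 6 2 8 / 1 2 6 3 8 5 7 9 4 / 9 4 7 1 3 8 5 6 2 / 6 5 3 7 9 2 8 4 1 / 2 8 1 5 4 6 9 3 7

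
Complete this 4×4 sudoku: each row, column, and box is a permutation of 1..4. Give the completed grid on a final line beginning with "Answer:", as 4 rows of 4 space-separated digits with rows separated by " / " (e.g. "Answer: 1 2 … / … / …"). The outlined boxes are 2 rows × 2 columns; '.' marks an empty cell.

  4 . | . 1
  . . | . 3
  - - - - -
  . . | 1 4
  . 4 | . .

Step 1. [r1c3∈{2}] r1c3 has the single candidate 2. So r1c3=2.
Step 2. [r4c1∈{1,2,3}] in row 4, 1 fits only at r4c1 ⇒ r4c1=1.
Step 3. [r2c1∈{2}] r2c1's peers cover all but 2 ⇒ r2c1=2.
Step 4. [r3c1∈{3}] only 3 remains possible at r3c1, so r3c1=3.
Step 5. [r1c2∈{3}] nothing but 3 survives at r1c2 ⇒ r1c2=3.
Step 6. [r2c2∈{1}] nothing but 1 survives at r2c2, so r2c2=1.
Step 7. [r2c3∈{4}] r2c3's peers cover all but 4, so r2c3=4.
Step 8. [r3c2∈{2}] nothing but 2 survives at r3c2, so r3c2=2.
Step 9. [r4c4∈{2}] r4c4 is down to just 2, so r4c4=2.
Step 10. [r4c3∈{3}] r4c3 is down to just 3. So r4c3=3.

Answer: 4 3 2 1 / 2 1 4 3 / 3 2 1 4 / 1 4 3 2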